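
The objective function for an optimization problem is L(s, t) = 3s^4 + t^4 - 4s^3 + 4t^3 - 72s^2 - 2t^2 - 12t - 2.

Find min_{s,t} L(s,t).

-651

L(s,t) separates as P(s) + Q(t) − 2, so its minimum is min P + min Q − 2.
P'(s) = 12s(s - 4)(s + 3) vanishes at s ∈ {-3, 0, 4}; Q'(t) = 4(t - 1)(t + 1)(t + 3) vanishes at t ∈ {-3, -1, 1}.
Local minima of P (where P''>0): P(-3)=-297, P(4)=-640. Local minima of Q: Q(-3)=-9, Q(1)=-9.
So the global minimum of L is P(4) + Q(-3) − 2 = -640 − 9 − 2 = -651, attained at (4, -3).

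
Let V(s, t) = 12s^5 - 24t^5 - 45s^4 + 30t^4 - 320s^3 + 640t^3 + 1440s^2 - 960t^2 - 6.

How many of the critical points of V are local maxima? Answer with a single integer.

4

V separates as a function of s plus a function of t, so ∇V=0 decouples.
∂V/∂s = 60s(s - 4)(s - 3)(s + 4) = 0 at s ∈ {-4, 0, 3, 4}; ∂V/∂t = -120t(t - 4)(t - 1)(t + 4) = 0 at t ∈ {-4, 0, 1, 4}.
The Hessian is diagonal: diag(V_ss, V_tt). Second derivatives: V_ss(-4)=-13440, V_ss(0)=2880, V_ss(3)=-1260, V_ss(4)=1920; V_tt(-4)=19200, V_tt(0)=-1920, V_tt(1)=1800, V_tt(4)=-11520.
Local maxima occur where both diagonal entries negative: (-4, 0), (-4, 4), (3, 0), (3, 4). Count: 4.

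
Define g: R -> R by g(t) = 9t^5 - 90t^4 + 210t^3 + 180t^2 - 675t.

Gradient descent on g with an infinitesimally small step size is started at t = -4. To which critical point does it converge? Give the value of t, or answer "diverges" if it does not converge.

g'(t) = 45(t - 5)(t - 3)(t - 1)(t + 1), so g'(-4) = 42525.
Gradient descent moves in the -g' direction, i.e. t is decreasing.
There is no critical point below t=-4, and g' keeps the same sign, so the iterate runs off to −∞.

diverges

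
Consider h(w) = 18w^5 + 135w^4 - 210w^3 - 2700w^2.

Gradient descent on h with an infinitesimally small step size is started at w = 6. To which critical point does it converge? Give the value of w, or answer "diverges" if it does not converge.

3

h'(w) = 90w(w - 3)(w + 4)(w + 5), so h'(6) = 178200.
Gradient descent moves in the -h' direction, i.e. w is decreasing.
The nearest critical point in that direction is w = 3, where h'' = 15120 > 0 (a local minimum). The iterate converges there.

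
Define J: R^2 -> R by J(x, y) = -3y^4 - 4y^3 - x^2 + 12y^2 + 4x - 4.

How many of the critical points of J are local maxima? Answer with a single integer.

J separates as a function of x plus a function of y, so ∇J=0 decouples.
∂J/∂x = -2(x - 2) = 0 at x ∈ {2}; ∂J/∂y = -12y(y - 1)(y + 2) = 0 at y ∈ {-2, 0, 1}.
The Hessian is diagonal: diag(J_xx, J_yy). Second derivatives: J_xx(2)=-2; J_yy(-2)=-72, J_yy(0)=24, J_yy(1)=-36.
Local maxima occur where both diagonal entries negative: (2, -2), (2, 1). Count: 2.

2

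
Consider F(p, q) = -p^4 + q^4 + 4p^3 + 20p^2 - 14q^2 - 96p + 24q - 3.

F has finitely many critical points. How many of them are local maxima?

2

F separates as a function of p plus a function of q, so ∇F=0 decouples.
∂F/∂p = -4(p - 4)(p - 2)(p + 3) = 0 at p ∈ {-3, 2, 4}; ∂F/∂q = 4(q - 2)(q - 1)(q + 3) = 0 at q ∈ {-3, 1, 2}.
The Hessian is diagonal: diag(F_pp, F_qq). Second derivatives: F_pp(-3)=-140, F_pp(2)=40, F_pp(4)=-56; F_qq(-3)=80, F_qq(1)=-16, F_qq(2)=20.
Local maxima occur where both diagonal entries negative: (-3, 1), (4, 1). Count: 2.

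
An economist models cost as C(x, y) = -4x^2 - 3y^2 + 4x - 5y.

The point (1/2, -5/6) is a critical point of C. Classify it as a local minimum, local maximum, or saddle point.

local maximum

The Hessian of C is constant: H = [[-8, 0], [0, -6]].
det(H) = (-8)·(-6) − 0² = 48.
det(H) > 0 and tr(H) = -14 < 0, so H is negative definite and the point is a local maximum.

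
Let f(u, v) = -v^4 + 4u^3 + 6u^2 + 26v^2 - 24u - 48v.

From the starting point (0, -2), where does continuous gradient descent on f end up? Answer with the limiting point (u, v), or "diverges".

f is separable, so gradient descent decouples: u follows -∂f/∂u, v follows -∂f/∂v.
∂f/∂u = 12(u - 1)(u + 2); at u=0 this is -24, so u increases.
∂f/∂v = -4(v - 3)(v - 1)(v + 4); at v=-2 this is -120, so v increases.
u converges to its nearest critical value 1 (a local min of the u-part); v converges to 1. The iterate converges to (1, 1).

(1, 1)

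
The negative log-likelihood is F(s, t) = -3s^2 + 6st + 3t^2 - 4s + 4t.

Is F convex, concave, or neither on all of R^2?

neither

F is quadratic, so its Hessian is the constant matrix H = [[-6, 6], [6, 6]].
det(H) = -72, tr(H) = 0.
det(H) < 0, so H is indefinite: neither convex nor concave.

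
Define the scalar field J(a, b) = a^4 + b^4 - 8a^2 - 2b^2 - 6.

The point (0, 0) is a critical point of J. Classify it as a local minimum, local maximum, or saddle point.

The mixed partial ∂²J/∂a∂b is 0, so the Hessian at any point is diag(J_aa, J_bb) = diag(4(3a^2 - 4), 4(3b^2 - 1)).
At (0, 0): H = diag(-16, -4).
Both eigenvalues are negative, so H is negative definite: a local maximum.

local maximum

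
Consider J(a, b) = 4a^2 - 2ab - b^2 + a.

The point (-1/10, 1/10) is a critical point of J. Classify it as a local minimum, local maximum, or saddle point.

saddle point

The Hessian of J is constant: H = [[8, -2], [-2, -2]].
det(H) = 8·(-2) − (-2)² = -20.
Since det(H) < 0, H is indefinite and the critical point is a saddle point.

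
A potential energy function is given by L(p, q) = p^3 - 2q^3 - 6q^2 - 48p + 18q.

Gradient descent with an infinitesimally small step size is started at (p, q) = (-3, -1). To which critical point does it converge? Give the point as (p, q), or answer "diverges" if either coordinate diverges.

(4, -3)

L is separable, so gradient descent decouples: p follows -∂L/∂p, q follows -∂L/∂q.
∂L/∂p = 3(p - 4)(p + 4); at p=-3 this is -21, so p increases.
∂L/∂q = -6(q - 1)(q + 3); at q=-1 this is 24, so q decreases.
p converges to its nearest critical value 4 (a local min of the p-part); q converges to -3. The iterate converges to (4, -3).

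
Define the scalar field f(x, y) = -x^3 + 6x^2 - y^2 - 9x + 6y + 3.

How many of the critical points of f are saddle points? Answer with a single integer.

1

f separates as a function of x plus a function of y, so ∇f=0 decouples.
∂f/∂x = -3(x - 3)(x - 1) = 0 at x ∈ {1, 3}; ∂f/∂y = -2(y - 3) = 0 at y ∈ {3}.
The Hessian is diagonal: diag(f_xx, f_yy). Second derivatives: f_xx(1)=6, f_xx(3)=-6; f_yy(3)=-2.
Saddle points occur where the two diagonal entries have opposite signs: (1, 3). Count: 1.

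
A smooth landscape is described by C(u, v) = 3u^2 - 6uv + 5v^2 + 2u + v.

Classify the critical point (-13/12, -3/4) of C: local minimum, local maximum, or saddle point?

local minimum

The Hessian of C is constant: H = [[6, -6], [-6, 10]].
det(H) = 6·10 − (-6)² = 24.
det(H) > 0 and tr(H) = 16 > 0, so H is positive definite and the point is a local minimum.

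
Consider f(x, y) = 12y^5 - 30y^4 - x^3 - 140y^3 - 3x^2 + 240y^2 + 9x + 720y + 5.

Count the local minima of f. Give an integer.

f separates as a function of x plus a function of y, so ∇f=0 decouples.
∂f/∂x = -3(x - 1)(x + 3) = 0 at x ∈ {-3, 1}; ∂f/∂y = 60(y - 3)(y - 2)(y + 1)(y + 2) = 0 at y ∈ {-2, -1, 2, 3}.
The Hessian is diagonal: diag(f_xx, f_yy). Second derivatives: f_xx(-3)=12, f_xx(1)=-12; f_yy(-2)=-1200, f_yy(-1)=720, f_yy(2)=-720, f_yy(3)=1200.
Local minima occur where both diagonal entries positive: (-3, -1), (-3, 3). Count: 2.

2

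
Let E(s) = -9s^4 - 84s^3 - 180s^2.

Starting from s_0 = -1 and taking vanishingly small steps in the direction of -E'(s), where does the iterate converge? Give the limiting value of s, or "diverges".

-2

E'(s) = -36s(s + 2)(s + 5), so E'(-1) = 144.
Gradient descent moves in the -E' direction, i.e. s is decreasing.
The nearest critical point in that direction is s = -2, where E'' = 216 > 0 (a local minimum). The iterate converges there.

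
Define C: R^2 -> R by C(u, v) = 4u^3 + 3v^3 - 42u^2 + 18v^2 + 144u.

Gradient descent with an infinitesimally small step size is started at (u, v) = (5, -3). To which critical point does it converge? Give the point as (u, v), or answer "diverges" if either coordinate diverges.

(4, 0)

C is separable, so gradient descent decouples: u follows -∂C/∂u, v follows -∂C/∂v.
∂C/∂u = 12(u - 4)(u - 3); at u=5 this is 24, so u decreases.
∂C/∂v = 9v(v + 4); at v=-3 this is -27, so v increases.
u converges to its nearest critical value 4 (a local min of the u-part); v converges to 0. The iterate converges to (4, 0).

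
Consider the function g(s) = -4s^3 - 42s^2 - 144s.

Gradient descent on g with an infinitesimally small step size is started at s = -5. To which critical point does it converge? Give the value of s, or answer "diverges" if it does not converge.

-4

g'(s) = -12(s + 3)(s + 4), so g'(-5) = -24.
Gradient descent moves in the -g' direction, i.e. s is increasing.
The nearest critical point in that direction is s = -4, where g'' = 12 > 0 (a local minimum). The iterate converges there.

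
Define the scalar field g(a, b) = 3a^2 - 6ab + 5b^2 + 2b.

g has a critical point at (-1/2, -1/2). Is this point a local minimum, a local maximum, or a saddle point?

The Hessian of g is constant: H = [[6, -6], [-6, 10]].
det(H) = 6·10 − (-6)² = 24.
det(H) > 0 and tr(H) = 16 > 0, so H is positive definite and the point is a local minimum.

local minimum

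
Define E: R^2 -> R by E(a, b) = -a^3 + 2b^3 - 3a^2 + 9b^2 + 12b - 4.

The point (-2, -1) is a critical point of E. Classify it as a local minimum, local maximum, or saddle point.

local minimum

The mixed partial ∂²E/∂a∂b is 0, so the Hessian at any point is diag(E_aa, E_bb) = diag(-6(a + 1), 6(2b + 3)).
At (-2, -1): H = diag(6, 6).
Both eigenvalues are positive, so H is positive definite: a local minimum.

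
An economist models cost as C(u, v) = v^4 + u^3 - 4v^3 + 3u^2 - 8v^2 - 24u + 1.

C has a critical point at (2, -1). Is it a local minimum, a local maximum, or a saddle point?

The mixed partial ∂²C/∂u∂v is 0, so the Hessian at any point is diag(C_uu, C_vv) = diag(6(u + 1), 4(3v^2 - 6v - 4)).
At (2, -1): H = diag(18, 20).
Both eigenvalues are positive, so H is positive definite: a local minimum.

local minimum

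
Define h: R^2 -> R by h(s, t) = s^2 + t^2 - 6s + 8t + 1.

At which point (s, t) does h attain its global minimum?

h(s,t) separates as P(s) + Q(t) + 1, so its minimum is min P + min Q + 1.
P'(s) = 2s - 6 vanishes at s ∈ {3}; Q'(t) = 2(t + 4) vanishes at t ∈ {-4}.
Local minima of P (where P''>0): P(3)=-9. Local minima of Q: Q(-4)=-16.
So the global minimum of h is P(3) + Q(-4) + 1 = -9 − 16 + 1 = -24, attained at (3, -4).

(3, -4)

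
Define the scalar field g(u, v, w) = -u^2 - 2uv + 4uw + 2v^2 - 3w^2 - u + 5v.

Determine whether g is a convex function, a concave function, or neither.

g is quadratic, so its Hessian is the constant matrix H = [[-2, -2, 4], [-2, 4, 0], [4, 0, -6]].
Leading principal minors: -2, -12, 8.
Neither pattern holds ⇒ H is indefinite ⇒ neither convex nor concave.

neither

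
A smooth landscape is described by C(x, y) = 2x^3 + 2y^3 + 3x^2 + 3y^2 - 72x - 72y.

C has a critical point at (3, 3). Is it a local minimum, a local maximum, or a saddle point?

local minimum

The mixed partial ∂²C/∂x∂y is 0, so the Hessian at any point is diag(C_xx, C_yy) = diag(6(2x + 1), 6(2y + 1)).
At (3, 3): H = diag(42, 42).
Both eigenvalues are positive, so H is positive definite: a local minimum.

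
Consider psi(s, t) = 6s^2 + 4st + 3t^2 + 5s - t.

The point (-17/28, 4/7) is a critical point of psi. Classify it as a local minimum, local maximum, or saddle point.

The Hessian of psi is constant: H = [[12, 4], [4, 6]].
det(H) = 12·6 − 4² = 56.
det(H) > 0 and tr(H) = 18 > 0, so H is positive definite and the point is a local minimum.

local minimum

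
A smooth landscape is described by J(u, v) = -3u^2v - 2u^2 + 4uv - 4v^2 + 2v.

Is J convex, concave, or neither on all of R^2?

neither

The term -3u^2v is cubic, so the Hessian is not constant.
∂²J/∂u² = -6v - 4, which takes both signs as v varies (negative for sufficiently large v). A diagonal entry of the Hessian changing sign means the Hessian is neither positive- nor negative-semidefinite on all of R^2.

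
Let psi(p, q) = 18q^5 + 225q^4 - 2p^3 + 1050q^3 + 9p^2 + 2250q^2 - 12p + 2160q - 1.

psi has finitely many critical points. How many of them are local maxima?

psi separates as a function of p plus a function of q, so ∇psi=0 decouples.
∂psi/∂p = -6(p - 2)(p - 1) = 0 at p ∈ {1, 2}; ∂psi/∂q = 90(q + 1)(q + 2)(q + 3)(q + 4) = 0 at q ∈ {-4, -3, -2, -1}.
The Hessian is diagonal: diag(psi_pp, psi_qq). Second derivatives: psi_pp(1)=6, psi_pp(2)=-6; psi_qq(-4)=-540, psi_qq(-3)=180, psi_qq(-2)=-180, psi_qq(-1)=540.
Local maxima occur where both diagonal entries negative: (2, -4), (2, -2). Count: 2.

2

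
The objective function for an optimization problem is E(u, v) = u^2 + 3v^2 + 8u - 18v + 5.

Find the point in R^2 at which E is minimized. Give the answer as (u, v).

E(u,v) separates as P(u) + Q(v) + 5, so its minimum is min P + min Q + 5.
P'(u) = 2u + 8 vanishes at u ∈ {-4}; Q'(v) = 6v - 18 vanishes at v ∈ {3}.
Local minima of P (where P''>0): P(-4)=-16. Local minima of Q: Q(3)=-27.
So the global minimum of E is P(-4) + Q(3) + 5 = -16 − 27 + 5 = -38, attained at (-4, 3).

(-4, 3)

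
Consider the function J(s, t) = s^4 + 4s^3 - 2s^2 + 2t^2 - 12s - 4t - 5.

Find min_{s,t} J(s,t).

-16

J(s,t) separates as P(s) + Q(t) − 5, so its minimum is min P + min Q − 5.
P'(s) = 4(s - 1)(s + 1)(s + 3) vanishes at s ∈ {-3, -1, 1}; Q'(t) = 4(t - 1) vanishes at t ∈ {1}.
Local minima of P (where P''>0): P(-3)=-9, P(1)=-9. Local minima of Q: Q(1)=-2.
So the global minimum of J is P(-3) + Q(1) − 5 = -9 − 2 − 5 = -16, attained at (-3, 1).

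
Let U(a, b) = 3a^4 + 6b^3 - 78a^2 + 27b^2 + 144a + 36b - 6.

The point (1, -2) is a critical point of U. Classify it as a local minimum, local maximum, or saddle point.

The mixed partial ∂²U/∂a∂b is 0, so the Hessian at any point is diag(U_aa, U_bb) = diag(12(3a^2 - 13), 18(2b + 3)).
At (1, -2): H = diag(-120, -18).
Both eigenvalues are negative, so H is negative definite: a local maximum.

local maximum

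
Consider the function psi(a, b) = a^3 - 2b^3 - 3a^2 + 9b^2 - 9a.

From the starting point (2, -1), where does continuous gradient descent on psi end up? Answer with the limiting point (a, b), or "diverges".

psi is separable, so gradient descent decouples: a follows -∂psi/∂a, b follows -∂psi/∂b.
∂psi/∂a = 3(a - 3)(a + 1); at a=2 this is -9, so a increases.
∂psi/∂b = -6b(b - 3); at b=-1 this is -24, so b increases.
a converges to its nearest critical value 3 (a local min of the a-part); b converges to 0. The iterate converges to (3, 0).

(3, 0)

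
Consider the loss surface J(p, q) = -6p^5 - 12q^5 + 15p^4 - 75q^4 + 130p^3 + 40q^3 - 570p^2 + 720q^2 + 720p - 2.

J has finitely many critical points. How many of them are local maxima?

4

J separates as a function of p plus a function of q, so ∇J=0 decouples.
∂J/∂p = -30(p - 3)(p - 2)(p - 1)(p + 4) = 0 at p ∈ {-4, 1, 2, 3}; ∂J/∂q = -60q(q - 2)(q + 3)(q + 4) = 0 at q ∈ {-4, -3, 0, 2}.
The Hessian is diagonal: diag(J_pp, J_qq). Second derivatives: J_pp(-4)=6300, J_pp(1)=-300, J_pp(2)=180, J_pp(3)=-420; J_qq(-4)=1440, J_qq(-3)=-900, J_qq(0)=1440, J_qq(2)=-3600.
Local maxima occur where both diagonal entries negative: (1, -3), (1, 2), (3, -3), (3, 2). Count: 4.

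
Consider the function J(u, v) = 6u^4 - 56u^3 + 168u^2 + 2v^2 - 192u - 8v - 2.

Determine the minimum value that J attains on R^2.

-138

J(u,v) separates as P(u) + Q(v) − 2, so its minimum is min P + min Q − 2.
P'(u) = 24(u - 4)(u - 2)(u - 1) vanishes at u ∈ {1, 2, 4}; Q'(v) = 4v - 8 vanishes at v ∈ {2}.
Local minima of P (where P''>0): P(1)=-74, P(4)=-128. Local minima of Q: Q(2)=-8.
So the global minimum of J is P(4) + Q(2) − 2 = -128 − 8 − 2 = -138, attained at (4, 2).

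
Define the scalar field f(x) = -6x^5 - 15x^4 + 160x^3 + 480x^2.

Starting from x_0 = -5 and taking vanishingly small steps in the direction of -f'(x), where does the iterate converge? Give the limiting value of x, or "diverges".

-4

f'(x) = -30x(x - 4)(x + 2)(x + 4), so f'(-5) = -4050.
Gradient descent moves in the -f' direction, i.e. x is increasing.
The nearest critical point in that direction is x = -4, where f'' = 1920 > 0 (a local minimum). The iterate converges there.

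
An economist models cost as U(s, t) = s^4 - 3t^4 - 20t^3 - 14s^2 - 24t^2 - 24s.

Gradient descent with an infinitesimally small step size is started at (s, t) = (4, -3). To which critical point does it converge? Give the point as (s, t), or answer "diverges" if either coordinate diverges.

U is separable, so gradient descent decouples: s follows -∂U/∂s, t follows -∂U/∂t.
∂U/∂s = 4(s - 3)(s + 1)(s + 2); at s=4 this is 120, so s decreases.
∂U/∂t = -12t(t + 1)(t + 4); at t=-3 this is -72, so t increases.
s converges to its nearest critical value 3 (a local min of the s-part); t converges to -1. The iterate converges to (3, -1).

(3, -1)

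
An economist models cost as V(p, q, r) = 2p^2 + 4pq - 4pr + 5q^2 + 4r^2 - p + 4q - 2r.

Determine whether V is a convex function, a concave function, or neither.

V is quadratic, so its Hessian is the constant matrix H = [[4, 4, -4], [4, 10, 0], [-4, 0, 8]].
Leading principal minors: 4, 24, 32.
All positive ⇒ H ≻ 0 ⇒ convex.

convex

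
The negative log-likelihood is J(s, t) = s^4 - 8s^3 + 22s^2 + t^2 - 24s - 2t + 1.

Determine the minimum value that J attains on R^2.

J(s,t) separates as P(s) + Q(t) + 1, so its minimum is min P + min Q + 1.
P'(s) = 4(s - 3)(s - 2)(s - 1) vanishes at s ∈ {1, 2, 3}; Q'(t) = 2(t - 1) vanishes at t ∈ {1}.
Local minima of P (where P''>0): P(1)=-9, P(3)=-9. Local minima of Q: Q(1)=-1.
So the global minimum of J is P(1) + Q(1) + 1 = -9 − 1 + 1 = -9, attained at (1, 1).

-9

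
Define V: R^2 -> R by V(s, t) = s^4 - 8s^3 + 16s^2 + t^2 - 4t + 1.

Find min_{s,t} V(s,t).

V(s,t) separates as P(s) + Q(t) + 1, so its minimum is min P + min Q + 1.
P'(s) = 4s(s - 4)(s - 2) vanishes at s ∈ {0, 2, 4}; Q'(t) = 2(t - 2) vanishes at t ∈ {2}.
Local minima of P (where P''>0): P(0)=0, P(4)=0. Local minima of Q: Q(2)=-4.
So the global minimum of V is P(0) + Q(2) + 1 = 0 − 4 + 1 = -3, attained at (0, 2).

-3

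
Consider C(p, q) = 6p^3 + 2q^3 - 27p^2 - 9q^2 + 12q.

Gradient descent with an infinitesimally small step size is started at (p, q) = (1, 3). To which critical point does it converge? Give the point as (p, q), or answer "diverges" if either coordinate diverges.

C is separable, so gradient descent decouples: p follows -∂C/∂p, q follows -∂C/∂q.
∂C/∂p = 18p(p - 3); at p=1 this is -36, so p increases.
∂C/∂q = 6(q - 2)(q - 1); at q=3 this is 12, so q decreases.
p converges to its nearest critical value 3 (a local min of the p-part); q converges to 2. The iterate converges to (3, 2).

(3, 2)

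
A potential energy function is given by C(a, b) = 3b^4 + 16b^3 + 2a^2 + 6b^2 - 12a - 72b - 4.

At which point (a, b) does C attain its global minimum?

(3, 1)

C(a,b) separates as P(a) + Q(b) − 4, so its minimum is min P + min Q − 4.
P'(a) = 4a - 12 vanishes at a ∈ {3}; Q'(b) = 12(b - 1)(b + 2)(b + 3) vanishes at b ∈ {-3, -2, 1}.
Local minima of P (where P''>0): P(3)=-18. Local minima of Q: Q(-3)=81, Q(1)=-47.
So the global minimum of C is P(3) + Q(1) − 4 = -18 − 47 − 4 = -69, attained at (3, 1).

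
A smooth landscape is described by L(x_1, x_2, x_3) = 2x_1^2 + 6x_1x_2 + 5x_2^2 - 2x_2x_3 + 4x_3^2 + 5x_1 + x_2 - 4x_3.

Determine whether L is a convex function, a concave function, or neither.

convex

L is quadratic, so its Hessian is the constant matrix H = [[4, 6, 0], [6, 10, -2], [0, -2, 8]].
Leading principal minors: 4, 4, 16.
All positive ⇒ H ≻ 0 ⇒ convex.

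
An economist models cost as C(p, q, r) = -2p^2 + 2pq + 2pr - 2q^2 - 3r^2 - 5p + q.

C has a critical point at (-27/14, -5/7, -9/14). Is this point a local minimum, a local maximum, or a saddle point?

local maximum

The Hessian is constant: H = [[-4, 2, 2], [2, -4, 0], [2, 0, -6]].
Leading principal minors: Δ₁ = -4, Δ₂ = 12, Δ₃ = -56.
The minors alternate sign starting negative (−, +, −), so H is negative definite: a local maximum.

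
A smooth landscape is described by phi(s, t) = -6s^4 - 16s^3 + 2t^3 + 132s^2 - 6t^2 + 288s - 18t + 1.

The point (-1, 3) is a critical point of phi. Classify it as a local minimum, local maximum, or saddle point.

local minimum

The mixed partial ∂²phi/∂s∂t is 0, so the Hessian at any point is diag(phi_ss, phi_tt) = diag(24(-3s^2 - 4s + 11), 12(t - 1)).
At (-1, 3): H = diag(288, 24).
Both eigenvalues are positive, so H is positive definite: a local minimum.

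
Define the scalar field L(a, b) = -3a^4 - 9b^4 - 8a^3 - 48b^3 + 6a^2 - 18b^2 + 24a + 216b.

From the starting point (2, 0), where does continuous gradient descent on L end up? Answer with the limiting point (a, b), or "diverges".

diverges

L is separable, so gradient descent decouples: a follows -∂L/∂a, b follows -∂L/∂b.
∂L/∂a = -12(a - 1)(a + 1)(a + 2); at a=2 this is -144, so a increases.
∂L/∂b = -36(b - 1)(b + 2)(b + 3); at b=0 this is 216, so b decreases.
The a-coordinate has no critical point in that direction and runs off to infinity.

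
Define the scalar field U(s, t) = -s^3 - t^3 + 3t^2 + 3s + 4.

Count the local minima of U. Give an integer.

1

U separates as a function of s plus a function of t, so ∇U=0 decouples.
∂U/∂s = -3(s - 1)(s + 1) = 0 at s ∈ {-1, 1}; ∂U/∂t = -3t(t - 2) = 0 at t ∈ {0, 2}.
The Hessian is diagonal: diag(U_ss, U_tt). Second derivatives: U_ss(-1)=6, U_ss(1)=-6; U_tt(0)=6, U_tt(2)=-6.
Local minima occur where both diagonal entries positive: (-1, 0). Count: 1.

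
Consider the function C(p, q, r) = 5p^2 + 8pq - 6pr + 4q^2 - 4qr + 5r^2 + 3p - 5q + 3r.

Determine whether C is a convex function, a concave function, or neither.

convex

C is quadratic, so its Hessian is the constant matrix H = [[10, 8, -6], [8, 8, -4], [-6, -4, 10]].
Leading principal minors: 10, 16, 96.
All positive ⇒ H ≻ 0 ⇒ convex.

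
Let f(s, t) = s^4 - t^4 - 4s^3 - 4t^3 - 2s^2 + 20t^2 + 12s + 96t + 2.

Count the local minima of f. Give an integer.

2

f separates as a function of s plus a function of t, so ∇f=0 decouples.
∂f/∂s = 4(s - 3)(s - 1)(s + 1) = 0 at s ∈ {-1, 1, 3}; ∂f/∂t = -4(t - 3)(t + 2)(t + 4) = 0 at t ∈ {-4, -2, 3}.
The Hessian is diagonal: diag(f_ss, f_tt). Second derivatives: f_ss(-1)=32, f_ss(1)=-16, f_ss(3)=32; f_tt(-4)=-56, f_tt(-2)=40, f_tt(3)=-140.
Local minima occur where both diagonal entries positive: (-1, -2), (3, -2). Count: 2.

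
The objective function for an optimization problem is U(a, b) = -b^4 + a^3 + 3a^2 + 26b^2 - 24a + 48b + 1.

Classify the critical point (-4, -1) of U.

saddle point

The mixed partial ∂²U/∂a∂b is 0, so the Hessian at any point is diag(U_aa, U_bb) = diag(6(a + 1), 4(-3b^2 + 13)).
At (-4, -1): H = diag(-18, 40).
The eigenvalues have opposite signs, so H is indefinite: a saddle point.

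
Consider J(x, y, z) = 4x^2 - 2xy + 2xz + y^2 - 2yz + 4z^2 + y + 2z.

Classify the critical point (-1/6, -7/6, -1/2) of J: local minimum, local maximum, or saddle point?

local minimum

The Hessian is constant: H = [[8, -2, 2], [-2, 2, -2], [2, -2, 8]].
Leading principal minors: Δ₁ = 8, Δ₂ = 12, Δ₃ = 72.
All leading minors are positive, so H is positive definite: a local minimum.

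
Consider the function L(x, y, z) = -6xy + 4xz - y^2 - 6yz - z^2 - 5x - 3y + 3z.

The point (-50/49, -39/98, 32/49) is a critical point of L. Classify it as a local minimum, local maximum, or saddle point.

saddle point

The Hessian is constant: H = [[0, -6, 4], [-6, -2, -6], [4, -6, -2]].
Leading principal minors: Δ₁ = 0, Δ₂ = -36, Δ₃ = 392.
The minors fit neither the all-positive nor the alternating-sign pattern, so H is indefinite: a saddle point.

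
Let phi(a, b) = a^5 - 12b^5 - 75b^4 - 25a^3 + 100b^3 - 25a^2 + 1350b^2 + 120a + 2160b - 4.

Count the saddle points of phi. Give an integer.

phi separates as a function of a plus a function of b, so ∇phi=0 decouples.
∂phi/∂a = 5(a - 4)(a - 1)(a + 2)(a + 3) = 0 at a ∈ {-3, -2, 1, 4}; ∂phi/∂b = -60(b - 3)(b + 1)(b + 3)(b + 4) = 0 at b ∈ {-4, -3, -1, 3}.
The Hessian is diagonal: diag(phi_aa, phi_bb). Second derivatives: phi_aa(-3)=-140, phi_aa(-2)=90, phi_aa(1)=-180, phi_aa(4)=630; phi_bb(-4)=1260, phi_bb(-3)=-720, phi_bb(-1)=1440, phi_bb(3)=-10080.
Saddle points occur where the two diagonal entries have opposite signs: (-3, -4), (-3, -1), (-2, -3), (-2, 3), (1, -4), (1, -1), (4, -3), (4, 3). Count: 8.

8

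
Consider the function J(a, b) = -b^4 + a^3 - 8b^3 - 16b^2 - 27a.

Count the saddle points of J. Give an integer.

J separates as a function of a plus a function of b, so ∇J=0 decouples.
∂J/∂a = 3(a - 3)(a + 3) = 0 at a ∈ {-3, 3}; ∂J/∂b = -4b(b + 2)(b + 4) = 0 at b ∈ {-4, -2, 0}.
The Hessian is diagonal: diag(J_aa, J_bb). Second derivatives: J_aa(-3)=-18, J_aa(3)=18; J_bb(-4)=-32, J_bb(-2)=16, J_bb(0)=-32.
Saddle points occur where the two diagonal entries have opposite signs: (-3, -2), (3, -4), (3, 0). Count: 3.

3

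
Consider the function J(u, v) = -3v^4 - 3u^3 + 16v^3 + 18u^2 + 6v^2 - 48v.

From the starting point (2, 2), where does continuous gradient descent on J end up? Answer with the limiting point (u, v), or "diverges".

J is separable, so gradient descent decouples: u follows -∂J/∂u, v follows -∂J/∂v.
∂J/∂u = -9u(u - 4); at u=2 this is 36, so u decreases.
∂J/∂v = -12(v - 4)(v - 1)(v + 1); at v=2 this is 72, so v decreases.
u converges to its nearest critical value 0 (a local min of the u-part); v converges to 1. The iterate converges to (0, 1).

(0, 1)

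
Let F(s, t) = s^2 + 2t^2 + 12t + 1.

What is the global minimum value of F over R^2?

-17

F(s,t) separates as P(s) + Q(t) + 1, so its minimum is min P + min Q + 1.
P'(s) = 2s vanishes at s ∈ {0}; Q'(t) = 4(t + 3) vanishes at t ∈ {-3}.
Local minima of P (where P''>0): P(0)=0. Local minima of Q: Q(-3)=-18.
So the global minimum of F is P(0) + Q(-3) + 1 = 0 − 18 + 1 = -17, attained at (0, -3).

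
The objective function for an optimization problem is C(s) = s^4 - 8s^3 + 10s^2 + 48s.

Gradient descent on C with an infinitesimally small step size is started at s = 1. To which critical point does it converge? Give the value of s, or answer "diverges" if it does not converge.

-1

C'(s) = 4(s - 4)(s - 3)(s + 1), so C'(1) = 48.
Gradient descent moves in the -C' direction, i.e. s is decreasing.
The nearest critical point in that direction is s = -1, where C'' = 80 > 0 (a local minimum). The iterate converges there.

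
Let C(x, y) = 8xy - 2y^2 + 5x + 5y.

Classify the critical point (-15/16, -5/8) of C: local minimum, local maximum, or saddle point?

The Hessian of C is constant: H = [[0, 8], [8, -4]].
det(H) = 0·(-4) − 8² = -64.
Since det(H) < 0, H is indefinite and the critical point is a saddle point.

saddle point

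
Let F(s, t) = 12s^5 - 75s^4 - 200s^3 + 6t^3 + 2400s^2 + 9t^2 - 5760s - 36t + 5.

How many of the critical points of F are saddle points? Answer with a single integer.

4

F separates as a function of s plus a function of t, so ∇F=0 decouples.
∂F/∂s = 60(s - 4)(s - 3)(s - 2)(s + 4) = 0 at s ∈ {-4, 2, 3, 4}; ∂F/∂t = 18(t - 1)(t + 2) = 0 at t ∈ {-2, 1}.
The Hessian is diagonal: diag(F_ss, F_tt). Second derivatives: F_ss(-4)=-20160, F_ss(2)=720, F_ss(3)=-420, F_ss(4)=960; F_tt(-2)=-54, F_tt(1)=54.
Saddle points occur where the two diagonal entries have opposite signs: (-4, 1), (2, -2), (3, 1), (4, -2). Count: 4.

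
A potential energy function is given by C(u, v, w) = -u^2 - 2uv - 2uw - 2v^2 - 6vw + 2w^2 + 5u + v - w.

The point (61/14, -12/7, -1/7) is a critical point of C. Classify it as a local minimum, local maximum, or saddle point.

The Hessian is constant: H = [[-2, -2, -2], [-2, -4, -6], [-2, -6, 4]].
Leading principal minors: Δ₁ = -2, Δ₂ = 4, Δ₃ = 56.
The minors fit neither the all-positive nor the alternating-sign pattern, so H is indefinite: a saddle point.

saddle point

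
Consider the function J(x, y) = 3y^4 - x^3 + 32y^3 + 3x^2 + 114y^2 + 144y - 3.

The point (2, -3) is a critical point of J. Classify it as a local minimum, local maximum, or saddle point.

local maximum

The mixed partial ∂²J/∂x∂y is 0, so the Hessian at any point is diag(J_xx, J_yy) = diag(6(-x + 1), 12(3y^2 + 16y + 19)).
At (2, -3): H = diag(-6, -24).
Both eigenvalues are negative, so H is negative definite: a local maximum.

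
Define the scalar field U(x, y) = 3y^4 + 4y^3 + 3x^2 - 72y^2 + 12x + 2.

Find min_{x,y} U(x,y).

U(x,y) separates as P(x) + Q(y) + 2, so its minimum is min P + min Q + 2.
P'(x) = 6x + 12 vanishes at x ∈ {-2}; Q'(y) = 12y(y - 3)(y + 4) vanishes at y ∈ {-4, 0, 3}.
Local minima of P (where P''>0): P(-2)=-12. Local minima of Q: Q(-4)=-640, Q(3)=-297.
So the global minimum of U is P(-2) + Q(-4) + 2 = -12 − 640 + 2 = -650, attained at (-2, -4).

-650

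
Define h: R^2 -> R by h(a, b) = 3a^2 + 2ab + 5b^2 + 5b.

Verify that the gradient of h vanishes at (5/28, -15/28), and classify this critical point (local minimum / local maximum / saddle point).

∇h = (6a + 2b, 2a + 10b + 5); substituting (5/28, -15/28) gives ∇h = (0, 0), so (5/28, -15/28) is indeed a critical point.
The Hessian of h is constant: H = [[6, 2], [2, 10]].
det(H) = 6·10 − 2² = 56.
det(H) > 0 and tr(H) = 16 > 0, so H is positive definite and the point is a local minimum.

local minimum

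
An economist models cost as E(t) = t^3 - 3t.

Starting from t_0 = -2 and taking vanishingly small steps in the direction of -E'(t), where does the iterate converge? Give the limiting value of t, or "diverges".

E'(t) = 3(t - 1)(t + 1), so E'(-2) = 9.
Gradient descent moves in the -E' direction, i.e. t is decreasing.
There is no critical point below t=-2, and E' keeps the same sign, so the iterate runs off to −∞.

diverges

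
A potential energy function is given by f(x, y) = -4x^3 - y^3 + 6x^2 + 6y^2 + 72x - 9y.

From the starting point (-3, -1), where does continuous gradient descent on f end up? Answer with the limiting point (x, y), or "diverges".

f is separable, so gradient descent decouples: x follows -∂f/∂x, y follows -∂f/∂y.
∂f/∂x = -12(x - 3)(x + 2); at x=-3 this is -72, so x increases.
∂f/∂y = -3(y - 3)(y - 1); at y=-1 this is -24, so y increases.
x converges to its nearest critical value -2 (a local min of the x-part); y converges to 1. The iterate converges to (-2, 1).

(-2, 1)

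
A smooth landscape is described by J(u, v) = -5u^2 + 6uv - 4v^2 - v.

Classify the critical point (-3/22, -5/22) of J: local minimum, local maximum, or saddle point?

The Hessian of J is constant: H = [[-10, 6], [6, -8]].
det(H) = (-10)·(-8) − 6² = 44.
det(H) > 0 and tr(H) = -18 < 0, so H is negative definite and the point is a local maximum.

local maximum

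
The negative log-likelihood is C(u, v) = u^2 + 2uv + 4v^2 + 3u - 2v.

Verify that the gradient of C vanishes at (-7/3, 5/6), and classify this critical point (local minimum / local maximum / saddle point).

local minimum

∇C = (2u + 2v + 3, 2u + 8v - 2); substituting (-7/3, 5/6) gives ∇C = (0, 0), so (-7/3, 5/6) is indeed a critical point.
The Hessian of C is constant: H = [[2, 2], [2, 8]].
det(H) = 2·8 − 2² = 12.
det(H) > 0 and tr(H) = 10 > 0, so H is positive definite and the point is a local minimum.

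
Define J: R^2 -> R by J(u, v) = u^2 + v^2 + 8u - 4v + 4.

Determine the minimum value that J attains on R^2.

J(u,v) separates as P(u) + Q(v) + 4, so its minimum is min P + min Q + 4.
P'(u) = 2u + 8 vanishes at u ∈ {-4}; Q'(v) = 2v - 4 vanishes at v ∈ {2}.
Local minima of P (where P''>0): P(-4)=-16. Local minima of Q: Q(2)=-4.
So the global minimum of J is P(-4) + Q(2) + 4 = -16 − 4 + 4 = -16, attained at (-4, 2).

-16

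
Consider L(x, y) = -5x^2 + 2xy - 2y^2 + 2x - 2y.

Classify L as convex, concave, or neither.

concave

L is quadratic, so its Hessian is the constant matrix H = [[-10, 2], [2, -4]].
det(H) = 36, tr(H) = -14.
det(H) > 0 and tr(H) < 0, so H is negative definite everywhere: concave.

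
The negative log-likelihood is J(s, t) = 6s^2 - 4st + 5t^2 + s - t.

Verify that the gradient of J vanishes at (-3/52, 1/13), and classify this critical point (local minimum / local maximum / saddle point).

∇J = (12s - 4t + 1, -4s + 10t - 1); substituting (-3/52, 1/13) gives ∇J = (0, 0), so (-3/52, 1/13) is indeed a critical point.
The Hessian of J is constant: H = [[12, -4], [-4, 10]].
det(H) = 12·10 − (-4)² = 104.
det(H) > 0 and tr(H) = 22 > 0, so H is positive definite and the point is a local minimum.

local minimum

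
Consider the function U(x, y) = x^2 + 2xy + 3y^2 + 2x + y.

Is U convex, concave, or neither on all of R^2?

U is quadratic, so its Hessian is the constant matrix H = [[2, 2], [2, 6]].
det(H) = 8, tr(H) = 8.
det(H) > 0 and tr(H) > 0, so H is positive definite everywhere: convex.

convex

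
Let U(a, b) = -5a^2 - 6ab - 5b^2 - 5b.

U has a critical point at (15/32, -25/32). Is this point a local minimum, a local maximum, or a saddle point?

The Hessian of U is constant: H = [[-10, -6], [-6, -10]].
det(H) = (-10)·(-10) − (-6)² = 64.
det(H) > 0 and tr(H) = -20 < 0, so H is negative definite and the point is a local maximum.

local maximum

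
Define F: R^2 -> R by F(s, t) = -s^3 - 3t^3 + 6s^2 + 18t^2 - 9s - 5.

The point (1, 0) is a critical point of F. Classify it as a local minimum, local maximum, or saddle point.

local minimum

The mixed partial ∂²F/∂s∂t is 0, so the Hessian at any point is diag(F_ss, F_tt) = diag(6(-s + 2), 18(-t + 2)).
At (1, 0): H = diag(6, 36).
Both eigenvalues are positive, so H is positive definite: a local minimum.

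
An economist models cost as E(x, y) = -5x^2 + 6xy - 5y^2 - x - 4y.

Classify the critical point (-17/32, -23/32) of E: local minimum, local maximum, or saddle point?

The Hessian of E is constant: H = [[-10, 6], [6, -10]].
det(H) = (-10)·(-10) − 6² = 64.
det(H) > 0 and tr(H) = -20 < 0, so H is negative definite and the point is a local maximum.

local maximum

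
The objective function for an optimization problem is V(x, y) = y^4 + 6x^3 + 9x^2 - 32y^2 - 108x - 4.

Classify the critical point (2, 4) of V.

local minimum

The mixed partial ∂²V/∂x∂y is 0, so the Hessian at any point is diag(V_xx, V_yy) = diag(18(2x + 1), 4(3y^2 - 16)).
At (2, 4): H = diag(90, 128).
Both eigenvalues are positive, so H is positive definite: a local minimum.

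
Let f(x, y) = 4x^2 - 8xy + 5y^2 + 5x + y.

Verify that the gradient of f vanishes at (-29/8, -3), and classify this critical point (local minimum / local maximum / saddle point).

∇f = (8x - 8y + 5, -8x + 10y + 1); substituting (-29/8, -3) gives ∇f = (0, 0), so (-29/8, -3) is indeed a critical point.
The Hessian of f is constant: H = [[8, -8], [-8, 10]].
det(H) = 8·10 − (-8)² = 16.
det(H) > 0 and tr(H) = 18 > 0, so H is positive definite and the point is a local minimum.

local minimum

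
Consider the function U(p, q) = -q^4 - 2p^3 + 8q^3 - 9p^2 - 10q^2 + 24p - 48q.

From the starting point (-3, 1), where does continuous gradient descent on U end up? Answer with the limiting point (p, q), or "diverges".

(-4, 3)

U is separable, so gradient descent decouples: p follows -∂U/∂p, q follows -∂U/∂q.
∂U/∂p = -6(p - 1)(p + 4); at p=-3 this is 24, so p decreases.
∂U/∂q = -4(q - 4)(q - 3)(q + 1); at q=1 this is -48, so q increases.
p converges to its nearest critical value -4 (a local min of the p-part); q converges to 3. The iterate converges to (-4, 3).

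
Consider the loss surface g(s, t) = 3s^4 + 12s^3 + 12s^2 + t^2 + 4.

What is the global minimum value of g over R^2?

g(s,t) separates as P(s) + Q(t) + 4, so its minimum is min P + min Q + 4.
P'(s) = 12s(s + 1)(s + 2) vanishes at s ∈ {-2, -1, 0}; Q'(t) = 2t vanishes at t ∈ {0}.
Local minima of P (where P''>0): P(-2)=0, P(0)=0. Local minima of Q: Q(0)=0.
So the global minimum of g is P(-2) + Q(0) + 4 = 0 + 0 + 4 = 4, attained at (-2, 0).

4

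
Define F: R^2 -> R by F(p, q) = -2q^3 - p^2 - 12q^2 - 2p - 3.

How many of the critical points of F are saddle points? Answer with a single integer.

F separates as a function of p plus a function of q, so ∇F=0 decouples.
∂F/∂p = -2(p + 1) = 0 at p ∈ {-1}; ∂F/∂q = -6q(q + 4) = 0 at q ∈ {-4, 0}.
The Hessian is diagonal: diag(F_pp, F_qq). Second derivatives: F_pp(-1)=-2; F_qq(-4)=24, F_qq(0)=-24.
Saddle points occur where the two diagonal entries have opposite signs: (-1, -4). Count: 1.

1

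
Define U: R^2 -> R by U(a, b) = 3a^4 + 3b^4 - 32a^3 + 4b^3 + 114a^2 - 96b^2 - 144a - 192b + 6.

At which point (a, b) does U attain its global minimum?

(1, 4)

U(a,b) separates as P(a) + Q(b) + 6, so its minimum is min P + min Q + 6.
P'(a) = 12(a - 4)(a - 3)(a - 1) vanishes at a ∈ {1, 3, 4}; Q'(b) = 12(b - 4)(b + 1)(b + 4) vanishes at b ∈ {-4, -1, 4}.
Local minima of P (where P''>0): P(1)=-59, P(4)=-32. Local minima of Q: Q(-4)=-256, Q(4)=-1280.
So the global minimum of U is P(1) + Q(4) + 6 = -59 − 1280 + 6 = -1333, attained at (1, 4).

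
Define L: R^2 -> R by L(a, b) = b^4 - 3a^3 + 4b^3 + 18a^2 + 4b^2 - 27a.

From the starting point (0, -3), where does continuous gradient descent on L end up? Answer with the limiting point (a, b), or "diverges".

(1, -2)

L is separable, so gradient descent decouples: a follows -∂L/∂a, b follows -∂L/∂b.
∂L/∂a = -9(a - 3)(a - 1); at a=0 this is -27, so a increases.
∂L/∂b = 4b(b + 1)(b + 2); at b=-3 this is -24, so b increases.
a converges to its nearest critical value 1 (a local min of the a-part); b converges to -2. The iterate converges to (1, -2).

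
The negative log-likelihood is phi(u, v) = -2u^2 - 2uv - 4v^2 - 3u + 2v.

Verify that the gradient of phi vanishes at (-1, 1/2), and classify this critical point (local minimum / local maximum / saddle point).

∇phi = (-4u - 2v - 3, -2u - 8v + 2); substituting (-1, 1/2) gives ∇phi = (0, 0), so (-1, 1/2) is indeed a critical point.
The Hessian of phi is constant: H = [[-4, -2], [-2, -8]].
det(H) = (-4)·(-8) − (-2)² = 28.
det(H) > 0 and tr(H) = -12 < 0, so H is negative definite and the point is a local maximum.

local maximum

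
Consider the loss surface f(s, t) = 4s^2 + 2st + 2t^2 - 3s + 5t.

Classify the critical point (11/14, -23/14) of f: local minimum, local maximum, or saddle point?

local minimum

The Hessian of f is constant: H = [[8, 2], [2, 4]].
det(H) = 8·4 − 2² = 28.
det(H) > 0 and tr(H) = 12 > 0, so H is positive definite and the point is a local minimum.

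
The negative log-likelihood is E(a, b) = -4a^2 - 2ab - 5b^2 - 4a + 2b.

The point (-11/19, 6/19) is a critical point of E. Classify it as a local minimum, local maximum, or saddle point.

local maximum

The Hessian of E is constant: H = [[-8, -2], [-2, -10]].
det(H) = (-8)·(-10) − (-2)² = 76.
det(H) > 0 and tr(H) = -18 < 0, so H is negative definite and the point is a local maximum.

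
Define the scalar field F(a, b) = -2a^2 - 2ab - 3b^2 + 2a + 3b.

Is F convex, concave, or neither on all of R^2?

F is quadratic, so its Hessian is the constant matrix H = [[-4, -2], [-2, -6]].
det(H) = 20, tr(H) = -10.
det(H) > 0 and tr(H) < 0, so H is negative definite everywhere: concave.

concave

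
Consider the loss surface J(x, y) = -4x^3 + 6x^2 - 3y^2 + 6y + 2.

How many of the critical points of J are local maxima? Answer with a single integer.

1

J separates as a function of x plus a function of y, so ∇J=0 decouples.
∂J/∂x = -12x(x - 1) = 0 at x ∈ {0, 1}; ∂J/∂y = -6(y - 1) = 0 at y ∈ {1}.
The Hessian is diagonal: diag(J_xx, J_yy). Second derivatives: J_xx(0)=12, J_xx(1)=-12; J_yy(1)=-6.
Local maxima occur where both diagonal entries negative: (1, 1). Count: 1.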